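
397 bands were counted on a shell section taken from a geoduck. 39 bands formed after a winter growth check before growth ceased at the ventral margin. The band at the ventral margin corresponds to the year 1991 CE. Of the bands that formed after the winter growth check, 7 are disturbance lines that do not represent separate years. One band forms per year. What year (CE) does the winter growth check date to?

1959 CE

39 bands post-date the winter growth check.
Excluding 7 false bands: 39 − 7 = 32.
1991 − 32 = 1959 CE.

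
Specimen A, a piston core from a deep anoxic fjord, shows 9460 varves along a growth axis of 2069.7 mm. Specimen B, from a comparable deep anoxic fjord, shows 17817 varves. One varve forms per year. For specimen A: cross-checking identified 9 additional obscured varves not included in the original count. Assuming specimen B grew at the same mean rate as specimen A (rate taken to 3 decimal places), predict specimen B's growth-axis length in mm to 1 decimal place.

3901.9 mm

Specimen A: after corrections the count is 9460 + 9 = 9469 varves.
A: Mean rate = 2069.7 mm / 9469 years ≈ 0.219 mm per year.
For B, 0.219 mm/year × 17817 years = 3901.9 mm.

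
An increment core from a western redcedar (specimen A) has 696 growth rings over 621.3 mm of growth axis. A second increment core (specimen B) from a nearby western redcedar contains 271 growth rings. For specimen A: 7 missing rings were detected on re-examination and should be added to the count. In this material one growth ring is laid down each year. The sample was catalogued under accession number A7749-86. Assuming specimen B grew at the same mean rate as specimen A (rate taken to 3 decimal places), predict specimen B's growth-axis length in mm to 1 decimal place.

239.6 mm

Specimen A: true growth ring count = 696 + 7 = 703.
A: Extension rate ≈ 621.3 / 703 = 0.884 mm per year.
Length of B = 0.884 × 271 = 239.6 mm.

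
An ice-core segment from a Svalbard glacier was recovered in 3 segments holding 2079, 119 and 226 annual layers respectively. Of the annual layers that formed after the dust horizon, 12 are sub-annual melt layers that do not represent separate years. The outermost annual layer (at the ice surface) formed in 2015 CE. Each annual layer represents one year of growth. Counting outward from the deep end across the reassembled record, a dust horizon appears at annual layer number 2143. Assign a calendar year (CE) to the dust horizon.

Total annual layers = 2079 + 119 + 226 = 2424.
Between annual layer 2143 and the ice surface there are 2424 − 2143 = 281 annual layers.
281 − 12 false = 269 true annual layers after the dust horizon.
2015 − 269 = 1746 CE.

1746 CE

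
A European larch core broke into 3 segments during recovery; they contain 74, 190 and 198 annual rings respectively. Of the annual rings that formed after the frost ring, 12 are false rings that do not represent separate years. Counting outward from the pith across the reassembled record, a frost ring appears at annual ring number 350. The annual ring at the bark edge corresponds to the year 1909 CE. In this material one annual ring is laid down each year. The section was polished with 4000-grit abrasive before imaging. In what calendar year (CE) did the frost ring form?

Total annual rings = 74 + 190 + 198 = 462.
Between annual ring 350 and the bark edge there are 462 − 350 = 112 annual rings.
Excluding 12 false annual rings: 112 − 12 = 100.
Counting back 100 years from 1909 CE places the frost ring in 1909 − 100 = 1809 CE.

1809 CE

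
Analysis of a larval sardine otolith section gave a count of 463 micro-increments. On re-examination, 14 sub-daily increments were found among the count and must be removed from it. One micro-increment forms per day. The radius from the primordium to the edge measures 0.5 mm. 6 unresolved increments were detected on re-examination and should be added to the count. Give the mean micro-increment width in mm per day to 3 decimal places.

0.001 mm per day

True micro-increment count = 463 − 14 + 6 = 455.
Extension rate ≈ 0.5 / 455 = 0.001 mm per day.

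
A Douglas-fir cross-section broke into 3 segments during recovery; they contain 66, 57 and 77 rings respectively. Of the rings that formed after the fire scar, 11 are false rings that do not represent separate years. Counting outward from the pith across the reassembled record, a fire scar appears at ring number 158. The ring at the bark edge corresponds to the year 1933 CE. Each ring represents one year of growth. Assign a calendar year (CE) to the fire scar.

1902 CE

Total rings = 66 + 57 + 77 = 200.
The fire scar sits at ring 158 from the pith, so 200 − 158 = 42 rings formed after it.
Excluding 11 false rings: 42 − 11 = 31.
1933 − 31 = 1902 CE.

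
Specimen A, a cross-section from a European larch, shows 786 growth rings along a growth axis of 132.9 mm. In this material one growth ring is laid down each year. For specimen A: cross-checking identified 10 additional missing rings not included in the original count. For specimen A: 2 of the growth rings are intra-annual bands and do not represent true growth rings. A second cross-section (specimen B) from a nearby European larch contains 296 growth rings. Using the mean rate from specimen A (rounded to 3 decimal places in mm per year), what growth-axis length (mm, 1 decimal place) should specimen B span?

49.4 mm

Specimen A: correcting the raw count gives 786 − 2 + 10 = 794 true growth rings.
A: 132.9 mm over 794 years gives 132.9 / 794 ≈ 0.167 mm/yr.
Length of B = 0.167 × 296 = 49.4 mm.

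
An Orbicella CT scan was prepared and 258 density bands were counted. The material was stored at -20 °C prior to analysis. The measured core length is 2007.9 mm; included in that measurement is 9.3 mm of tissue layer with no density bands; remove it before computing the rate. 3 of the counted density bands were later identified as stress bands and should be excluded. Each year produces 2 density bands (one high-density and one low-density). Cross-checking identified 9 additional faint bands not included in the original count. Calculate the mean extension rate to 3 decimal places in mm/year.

15.141 mm/year

Adjusted count: 258 − 3 + 9 = 264 density bands.
Dividing by 2 density bands per year: 264 / 2 = 132 years.
Net length = 2007.9 − 9.3 = 1998.6 mm.
Mean rate = 1998.6 mm / 132 years ≈ 15.141 mm/year.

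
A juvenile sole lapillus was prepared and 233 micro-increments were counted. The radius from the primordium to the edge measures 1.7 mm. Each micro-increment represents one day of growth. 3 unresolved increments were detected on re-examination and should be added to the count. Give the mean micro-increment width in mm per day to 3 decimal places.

True micro-increment count = 233 + 3 = 236.
Mean rate = 1.7 mm / 236 days ≈ 0.007 mm per day.

0.007 mm per day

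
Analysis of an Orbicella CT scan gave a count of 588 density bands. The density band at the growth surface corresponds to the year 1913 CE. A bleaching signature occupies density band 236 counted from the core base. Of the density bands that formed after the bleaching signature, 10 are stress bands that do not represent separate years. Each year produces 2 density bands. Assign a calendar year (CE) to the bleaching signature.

Between density band 236 and the growth surface there are 588 − 236 = 352 density bands.
Excluding 10 false density bands: 352 − 10 = 342.
342 density bands at 2 per year is 342 / 2 = 171 years.
1913 − 171 = 1742 CE.

1742 CE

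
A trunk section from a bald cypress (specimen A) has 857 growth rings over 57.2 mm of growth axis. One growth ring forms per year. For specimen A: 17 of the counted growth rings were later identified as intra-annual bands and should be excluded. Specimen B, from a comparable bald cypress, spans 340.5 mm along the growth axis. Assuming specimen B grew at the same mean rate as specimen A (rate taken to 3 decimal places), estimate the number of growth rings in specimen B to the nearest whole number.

Specimen A: adjusted count: 857 − 17 = 840 growth rings.
A: Mean rate = 57.2 mm / 840 years ≈ 0.068 mm/yr.
B spans 340.5 / 0.068 = 5007.35 years ≈ 5007 growth rings.

5007 growth rings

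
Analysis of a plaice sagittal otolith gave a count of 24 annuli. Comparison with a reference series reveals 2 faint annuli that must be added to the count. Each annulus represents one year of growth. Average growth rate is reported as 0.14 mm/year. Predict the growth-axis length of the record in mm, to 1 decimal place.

After corrections the count is 24 + 2 = 26 annuli.
Length ≈ 0.14 × 26 = 3.6 mm.

3.6 mm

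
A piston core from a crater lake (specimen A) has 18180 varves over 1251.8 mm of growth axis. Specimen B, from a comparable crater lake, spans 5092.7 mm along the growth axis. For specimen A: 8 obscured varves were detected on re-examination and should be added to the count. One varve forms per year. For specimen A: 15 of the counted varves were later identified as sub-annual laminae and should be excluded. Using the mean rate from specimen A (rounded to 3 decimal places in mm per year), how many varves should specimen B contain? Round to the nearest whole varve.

73807 varves

Specimen A: after corrections the count is 18180 − 15 + 8 = 18173 varves.
A: Extension rate ≈ 1251.8 / 18173 = 0.069 mm per year.
For B, 5092.7 / 0.069 = 73807.25 years ≈ 73807 varves.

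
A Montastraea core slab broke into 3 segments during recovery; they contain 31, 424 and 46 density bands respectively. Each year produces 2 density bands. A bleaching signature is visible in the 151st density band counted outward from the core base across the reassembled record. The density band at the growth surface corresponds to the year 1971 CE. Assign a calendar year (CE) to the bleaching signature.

Total density bands = 31 + 424 + 46 = 501.
501 − 151 = 350 density bands lie beyond the bleaching signature toward the growth surface.
With 2 density bands per year, 350 / 2 = 175 years.
1971 − 175 = 1796 CE.

1796 CE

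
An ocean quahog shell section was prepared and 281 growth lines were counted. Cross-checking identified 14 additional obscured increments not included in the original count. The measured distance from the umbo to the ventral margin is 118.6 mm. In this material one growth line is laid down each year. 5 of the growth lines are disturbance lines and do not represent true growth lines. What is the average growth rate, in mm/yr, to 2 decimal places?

0.41 mm/yr

Correcting the raw count gives 281 − 5 + 14 = 290 true growth lines.
Mean rate = 118.6 mm / 290 years ≈ 0.41 mm/yr.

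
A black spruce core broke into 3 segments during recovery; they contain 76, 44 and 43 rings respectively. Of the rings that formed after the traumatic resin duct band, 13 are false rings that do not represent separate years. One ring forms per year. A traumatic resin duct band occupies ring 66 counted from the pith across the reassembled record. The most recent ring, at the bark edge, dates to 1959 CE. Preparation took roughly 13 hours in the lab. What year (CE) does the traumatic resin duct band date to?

1875 CE

Total rings = 76 + 44 + 43 = 163.
Between ring 66 and the bark edge there are 163 − 66 = 97 rings.
Excluding 13 false rings: 97 − 13 = 84.
1959 − 84 = 1875 CE.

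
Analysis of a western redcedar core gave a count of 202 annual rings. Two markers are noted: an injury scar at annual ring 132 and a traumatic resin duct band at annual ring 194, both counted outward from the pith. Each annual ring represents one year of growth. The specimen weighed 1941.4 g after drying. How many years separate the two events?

194 − 132 = 62 annual rings lie between the two events.
One annual ring per year makes the interval 62 years.

62 years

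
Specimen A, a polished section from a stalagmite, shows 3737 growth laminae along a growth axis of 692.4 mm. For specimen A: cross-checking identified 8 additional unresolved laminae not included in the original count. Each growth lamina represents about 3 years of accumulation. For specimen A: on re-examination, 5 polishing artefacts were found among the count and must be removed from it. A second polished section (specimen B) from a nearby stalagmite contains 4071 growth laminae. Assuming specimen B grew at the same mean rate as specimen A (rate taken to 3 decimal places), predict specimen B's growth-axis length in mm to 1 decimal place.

Specimen A: correcting the raw count gives 3737 − 5 + 8 = 3740 true growth laminae.
Specimen A: 3740 growth laminae at 3 years each span 3740 × 3 = 11220 years.
A: Extension rate ≈ 692.4 / 11220 = 0.062 mm per year.
Specimen B: 4071 growth laminae at 3 years each span 4071 × 3 = 12213 years. B's length ≈ 0.062 × 12213 = 757.2 mm.

757.2 mm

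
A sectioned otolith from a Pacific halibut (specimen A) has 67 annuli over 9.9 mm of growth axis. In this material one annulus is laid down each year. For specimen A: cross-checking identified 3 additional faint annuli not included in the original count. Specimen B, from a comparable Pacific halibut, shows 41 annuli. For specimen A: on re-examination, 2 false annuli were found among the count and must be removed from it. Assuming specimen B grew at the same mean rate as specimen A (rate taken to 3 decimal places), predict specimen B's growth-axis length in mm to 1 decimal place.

Specimen A: after corrections the count is 67 − 2 + 3 = 68 annuli.
A: Extension rate ≈ 9.9 / 68 = 0.146 mm/year.
For B, 0.146 mm/year × 41 years = 6.0 mm.

6.0 mm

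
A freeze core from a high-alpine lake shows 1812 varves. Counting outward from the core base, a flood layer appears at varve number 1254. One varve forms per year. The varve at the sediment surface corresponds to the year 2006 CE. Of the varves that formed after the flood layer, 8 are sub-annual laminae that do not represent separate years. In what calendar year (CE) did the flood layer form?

1456 CE

Between varve 1254 and the sediment surface there are 1812 − 1254 = 558 varves.
558 − 8 false = 550 true varves after the flood layer.
Counting back 550 years from 2006 CE places the flood layer in 2006 − 550 = 1456 CE.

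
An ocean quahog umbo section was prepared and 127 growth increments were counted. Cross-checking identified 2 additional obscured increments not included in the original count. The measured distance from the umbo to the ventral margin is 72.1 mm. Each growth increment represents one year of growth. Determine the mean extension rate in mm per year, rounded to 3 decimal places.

True growth increment count = 127 + 2 = 129.
Mean rate = 72.1 mm / 129 years ≈ 0.559 mm per year.

0.559 mm per year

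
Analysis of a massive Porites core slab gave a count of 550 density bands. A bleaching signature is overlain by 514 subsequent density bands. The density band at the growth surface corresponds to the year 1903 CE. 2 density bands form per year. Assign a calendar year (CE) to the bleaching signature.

514 density bands post-date the bleaching signature.
Dividing by 2 density bands per year: 514 / 2 = 257 years.
The density band at the growth surface is 1903 CE, so the bleaching signature dates to 1903 − 257 = 1646 CE.

1646 CE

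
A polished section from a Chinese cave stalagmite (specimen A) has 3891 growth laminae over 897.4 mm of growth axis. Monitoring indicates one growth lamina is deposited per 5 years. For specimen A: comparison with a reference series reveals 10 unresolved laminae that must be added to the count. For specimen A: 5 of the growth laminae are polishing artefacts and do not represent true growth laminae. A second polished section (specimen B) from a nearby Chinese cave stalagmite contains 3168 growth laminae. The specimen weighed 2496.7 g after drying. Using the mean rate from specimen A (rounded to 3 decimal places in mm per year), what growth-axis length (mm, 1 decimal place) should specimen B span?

728.6 mm

Specimen A: correcting the raw count gives 3891 − 5 + 10 = 3896 true growth laminae.
Specimen A: 3896 growth laminae at 5 years each span 3896 × 5 = 19480 years.
A: Mean rate = 897.4 mm / 19480 years ≈ 0.046 mm per year.
Specimen B: multiplying by 5 years per growth lamina: 3168 × 5 = 15840 years. B's length ≈ 0.046 × 15840 = 728.6 mm.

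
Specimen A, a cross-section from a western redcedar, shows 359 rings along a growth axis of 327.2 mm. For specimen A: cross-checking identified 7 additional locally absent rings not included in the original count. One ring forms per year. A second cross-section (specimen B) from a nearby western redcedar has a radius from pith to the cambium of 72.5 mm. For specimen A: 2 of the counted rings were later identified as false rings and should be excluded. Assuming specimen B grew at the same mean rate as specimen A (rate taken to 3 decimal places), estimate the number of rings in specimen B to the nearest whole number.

Specimen A: true ring count = 359 − 2 + 7 = 364.
A: 327.2 mm over 364 years gives 327.2 / 364 ≈ 0.899 mm/yr.
For B, 72.5 / 0.899 = 80.65 years ≈ 81 rings.

81 rings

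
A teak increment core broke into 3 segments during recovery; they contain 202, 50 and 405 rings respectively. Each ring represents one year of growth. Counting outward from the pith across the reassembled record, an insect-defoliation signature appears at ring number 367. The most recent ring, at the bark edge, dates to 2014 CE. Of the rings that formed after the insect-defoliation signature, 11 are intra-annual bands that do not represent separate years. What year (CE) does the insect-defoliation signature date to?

Total rings = 202 + 50 + 405 = 657.
657 − 367 = 290 rings lie beyond the insect-defoliation signature toward the bark edge.
Excluding 11 false rings: 290 − 11 = 279.
Counting back 279 years from 2014 CE places the insect-defoliation signature in 2014 − 279 = 1735 CE.

1735 CE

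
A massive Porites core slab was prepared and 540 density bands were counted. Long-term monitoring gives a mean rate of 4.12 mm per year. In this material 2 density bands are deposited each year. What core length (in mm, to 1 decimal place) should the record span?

1112.4 mm

540 density bands at 2 per year is 540 / 2 = 270 years.
270 years at 4.12 mm/year gives 4.12 × 270 = 1112.4 mm.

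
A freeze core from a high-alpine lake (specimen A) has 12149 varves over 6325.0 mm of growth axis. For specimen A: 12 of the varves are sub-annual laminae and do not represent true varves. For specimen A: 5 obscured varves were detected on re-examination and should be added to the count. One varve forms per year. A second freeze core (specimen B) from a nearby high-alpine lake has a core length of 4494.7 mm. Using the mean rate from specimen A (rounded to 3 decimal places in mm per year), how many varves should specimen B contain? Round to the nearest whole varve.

8627 varves

Specimen A: true varve count = 12149 − 12 + 5 = 12142.
A: Extension rate ≈ 6325.0 / 12142 = 0.521 mm/yr.
Specimen B: 4494.7 mm / 0.521 mm per year = 8627.06 years ≈ 8627 varves.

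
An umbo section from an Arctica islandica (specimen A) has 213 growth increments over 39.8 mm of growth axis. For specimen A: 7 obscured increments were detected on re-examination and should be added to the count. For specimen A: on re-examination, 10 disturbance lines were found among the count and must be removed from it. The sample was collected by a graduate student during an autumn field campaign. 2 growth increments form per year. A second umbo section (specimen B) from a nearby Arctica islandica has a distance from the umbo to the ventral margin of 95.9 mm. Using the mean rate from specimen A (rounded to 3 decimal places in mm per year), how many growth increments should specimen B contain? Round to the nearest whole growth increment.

Specimen A: after corrections the count is 213 − 10 + 7 = 210 growth increments.
Specimen A: 210 growth increments at 2 per year is 210 / 2 = 105 years.
A: Extension rate ≈ 39.8 / 105 = 0.379 mm/yr.
Specimen B: 95.9 mm / 0.379 mm per year = 253.03 years; at 2 growth increments per year that is 253.03 × 2 ≈ 506 growth increments.

506 growth increments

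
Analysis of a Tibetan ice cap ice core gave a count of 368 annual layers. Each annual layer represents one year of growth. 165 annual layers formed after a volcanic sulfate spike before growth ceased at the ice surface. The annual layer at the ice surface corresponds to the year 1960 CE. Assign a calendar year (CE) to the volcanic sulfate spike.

1795 CE

165 annual layers post-date the volcanic sulfate spike.
1960 − 165 = 1795 CE.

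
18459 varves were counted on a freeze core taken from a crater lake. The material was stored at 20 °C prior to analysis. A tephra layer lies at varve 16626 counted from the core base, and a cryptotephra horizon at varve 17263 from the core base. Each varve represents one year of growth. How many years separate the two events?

637 years

Separation: 17263 − 16626 = 637 varves.
One varve per year makes the interval 637 years.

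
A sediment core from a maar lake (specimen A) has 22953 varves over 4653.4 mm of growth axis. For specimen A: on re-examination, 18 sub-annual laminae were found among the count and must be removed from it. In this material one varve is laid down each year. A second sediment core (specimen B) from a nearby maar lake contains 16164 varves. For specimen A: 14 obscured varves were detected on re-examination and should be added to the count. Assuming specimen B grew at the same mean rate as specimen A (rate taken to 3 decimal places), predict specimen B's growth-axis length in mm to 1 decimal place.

3281.3 mm

Specimen A: after corrections the count is 22953 − 18 + 14 = 22949 varves.
A: 4653.4 mm over 22949 years gives 4653.4 / 22949 ≈ 0.203 mm/year.
B's length ≈ 0.203 × 16164 = 3281.3 mm.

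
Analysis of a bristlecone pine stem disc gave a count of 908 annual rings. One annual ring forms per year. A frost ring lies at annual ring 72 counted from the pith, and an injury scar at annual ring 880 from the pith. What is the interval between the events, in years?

880 − 72 = 808 annual rings lie between the two events.
That is 808 years at one annual ring per year.

808 yr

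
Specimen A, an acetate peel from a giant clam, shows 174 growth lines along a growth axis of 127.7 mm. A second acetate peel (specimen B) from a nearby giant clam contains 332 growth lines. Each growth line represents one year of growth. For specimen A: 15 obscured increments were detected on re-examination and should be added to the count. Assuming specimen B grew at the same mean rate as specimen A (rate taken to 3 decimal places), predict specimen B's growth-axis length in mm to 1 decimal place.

Specimen A: adjusted count: 174 + 15 = 189 growth lines.
A: Mean rate = 127.7 mm / 189 years ≈ 0.676 mm per year.
For B, 0.676 mm/year × 332 years = 224.4 mm.

224.4 mm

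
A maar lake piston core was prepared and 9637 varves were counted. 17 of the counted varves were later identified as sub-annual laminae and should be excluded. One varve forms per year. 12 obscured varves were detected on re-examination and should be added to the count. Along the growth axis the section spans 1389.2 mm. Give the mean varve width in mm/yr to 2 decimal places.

0.14 mm/yr

True varve count = 9637 − 17 + 12 = 9632.
1389.2 mm over 9632 years gives 1389.2 / 9632 ≈ 0.14 mm/yr.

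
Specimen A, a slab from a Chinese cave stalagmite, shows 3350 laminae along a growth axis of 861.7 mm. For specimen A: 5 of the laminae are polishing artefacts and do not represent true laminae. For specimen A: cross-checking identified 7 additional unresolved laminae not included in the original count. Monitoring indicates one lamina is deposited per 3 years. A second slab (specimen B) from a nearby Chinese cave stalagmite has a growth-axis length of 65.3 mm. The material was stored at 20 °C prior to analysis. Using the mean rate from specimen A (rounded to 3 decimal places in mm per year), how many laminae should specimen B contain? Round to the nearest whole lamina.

Specimen A: after corrections the count is 3350 − 5 + 7 = 3352 laminae.
Specimen A: at 3 years per lamina, 3352 × 3 = 10056 years.
A: Mean rate = 861.7 mm / 10056 years ≈ 0.086 mm per year.
B spans 65.3 / 0.086 = 759.30 years; at 3 years per lamina that is 759.30 / 3 ≈ 253 laminae.

253 laminae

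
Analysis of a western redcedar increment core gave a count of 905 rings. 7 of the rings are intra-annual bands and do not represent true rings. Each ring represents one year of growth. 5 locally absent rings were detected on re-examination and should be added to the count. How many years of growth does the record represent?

Adjusted count: 905 − 7 + 5 = 903 rings.
At one ring per year, that is 903 years.

903 years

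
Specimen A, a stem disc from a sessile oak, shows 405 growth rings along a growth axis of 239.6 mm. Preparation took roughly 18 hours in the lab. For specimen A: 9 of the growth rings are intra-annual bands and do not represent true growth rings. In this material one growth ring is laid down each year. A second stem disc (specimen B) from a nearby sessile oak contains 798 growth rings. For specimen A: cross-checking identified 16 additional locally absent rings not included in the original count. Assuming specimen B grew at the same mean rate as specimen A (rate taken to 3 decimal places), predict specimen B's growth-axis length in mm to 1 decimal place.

464.4 mm

Specimen A: correcting the raw count gives 405 − 9 + 16 = 412 true growth rings.
A: Extension rate ≈ 239.6 / 412 = 0.582 mm/yr.
Length of B = 0.582 × 798 = 464.4 mm.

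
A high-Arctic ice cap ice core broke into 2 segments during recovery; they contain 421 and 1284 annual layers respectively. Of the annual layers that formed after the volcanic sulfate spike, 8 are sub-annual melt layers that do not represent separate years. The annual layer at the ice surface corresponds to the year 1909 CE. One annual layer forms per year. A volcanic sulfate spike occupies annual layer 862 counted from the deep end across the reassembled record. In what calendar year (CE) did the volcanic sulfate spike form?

Total annual layers = 421 + 1284 = 1705.
The volcanic sulfate spike sits at annual layer 862 from the deep end, so 1705 − 862 = 843 annual layers formed after it.
Excluding 8 false annual layers: 843 − 8 = 835.
Counting back 835 years from 1909 CE places the volcanic sulfate spike in 1909 − 835 = 1074 CE.

1074 CE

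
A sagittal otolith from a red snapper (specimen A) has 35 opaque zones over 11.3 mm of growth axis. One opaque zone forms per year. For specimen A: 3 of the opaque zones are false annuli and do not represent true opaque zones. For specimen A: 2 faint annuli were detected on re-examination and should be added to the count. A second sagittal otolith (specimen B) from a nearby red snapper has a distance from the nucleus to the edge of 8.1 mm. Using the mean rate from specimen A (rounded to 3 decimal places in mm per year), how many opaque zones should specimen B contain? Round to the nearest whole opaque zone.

24 opaque zones

Specimen A: true opaque zone count = 35 − 3 + 2 = 34.
A: 11.3 mm over 34 years gives 11.3 / 34 ≈ 0.332 mm per year.
B spans 8.1 / 0.332 = 24.40 years ≈ 24 opaque zones.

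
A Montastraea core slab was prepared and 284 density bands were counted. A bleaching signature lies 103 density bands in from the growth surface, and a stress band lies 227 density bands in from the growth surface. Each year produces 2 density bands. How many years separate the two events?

62 yr

227 − 103 = 124 density bands lie between the two events.
124 density bands at 2 per year is 124 / 2 = 62 years.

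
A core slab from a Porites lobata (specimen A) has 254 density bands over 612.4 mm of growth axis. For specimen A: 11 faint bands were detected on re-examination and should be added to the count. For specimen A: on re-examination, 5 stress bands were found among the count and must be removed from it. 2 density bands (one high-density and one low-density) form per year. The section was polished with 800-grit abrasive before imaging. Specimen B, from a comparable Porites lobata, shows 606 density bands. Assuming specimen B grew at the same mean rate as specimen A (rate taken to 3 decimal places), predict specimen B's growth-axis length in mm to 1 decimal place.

Specimen A: correcting the raw count gives 254 − 5 + 11 = 260 true density bands.
Specimen A: with 2 density bands per year, 260 / 2 = 130 years.
A: Mean rate = 612.4 mm / 130 years ≈ 4.711 mm/year.
Specimen B: 606 density bands at 2 per year is 606 / 2 = 303 years. For B, 4.711 mm/year × 303 years = 1427.4 mm.

1427.4 mm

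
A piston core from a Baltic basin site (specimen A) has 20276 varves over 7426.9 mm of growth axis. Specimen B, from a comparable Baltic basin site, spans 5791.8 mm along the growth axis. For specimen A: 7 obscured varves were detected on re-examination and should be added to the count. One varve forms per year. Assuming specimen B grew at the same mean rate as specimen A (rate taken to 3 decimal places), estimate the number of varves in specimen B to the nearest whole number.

15825 varves

Specimen A: correcting the raw count gives 20276 + 7 = 20283 true varves.
A: Mean rate = 7426.9 mm / 20283 years ≈ 0.366 mm per year.
B spans 5791.8 / 0.366 = 15824.59 years ≈ 15825 varves.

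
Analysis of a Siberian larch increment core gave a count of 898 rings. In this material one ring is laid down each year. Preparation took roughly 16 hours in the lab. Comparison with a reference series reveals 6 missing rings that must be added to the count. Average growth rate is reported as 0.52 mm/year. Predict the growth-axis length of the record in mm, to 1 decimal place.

Correcting the raw count gives 898 + 6 = 904 true rings.
904 years at 0.52 mm/year gives 0.52 × 904 = 470.1 mm.

470.1 mm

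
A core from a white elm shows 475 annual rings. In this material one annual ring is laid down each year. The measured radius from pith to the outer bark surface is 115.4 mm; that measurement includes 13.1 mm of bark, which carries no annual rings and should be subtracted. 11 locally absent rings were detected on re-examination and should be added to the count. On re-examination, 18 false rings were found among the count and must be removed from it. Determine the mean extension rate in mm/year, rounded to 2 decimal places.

0.22 mm/year

After corrections the count is 475 − 18 + 11 = 468 annual rings.
Removing the 13.1 mm offcut leaves 115.4 − 13.1 = 102.3 mm.
Mean rate = 102.3 mm / 468 years ≈ 0.22 mm/year.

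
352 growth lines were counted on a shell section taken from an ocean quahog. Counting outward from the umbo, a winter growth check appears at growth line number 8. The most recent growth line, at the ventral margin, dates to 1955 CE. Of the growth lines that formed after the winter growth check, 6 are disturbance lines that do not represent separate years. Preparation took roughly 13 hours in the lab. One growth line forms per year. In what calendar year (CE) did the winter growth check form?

1617 CE

352 − 8 = 344 growth lines lie beyond the winter growth check toward the ventral margin.
Excluding 6 false growth lines: 344 − 6 = 338.
The growth line at the ventral margin is 1955 CE, so the winter growth check dates to 1955 − 338 = 1617 CE.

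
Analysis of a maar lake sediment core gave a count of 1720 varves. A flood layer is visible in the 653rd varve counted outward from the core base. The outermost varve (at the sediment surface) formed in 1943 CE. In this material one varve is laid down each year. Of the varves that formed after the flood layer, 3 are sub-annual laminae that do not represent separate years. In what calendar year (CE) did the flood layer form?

879 CE

1720 − 653 = 1067 varves lie beyond the flood layer toward the sediment surface.
Excluding 3 false varves: 1067 − 3 = 1064.
The varve at the sediment surface is 1943 CE, so the flood layer dates to 1943 − 1064 = 879 CE.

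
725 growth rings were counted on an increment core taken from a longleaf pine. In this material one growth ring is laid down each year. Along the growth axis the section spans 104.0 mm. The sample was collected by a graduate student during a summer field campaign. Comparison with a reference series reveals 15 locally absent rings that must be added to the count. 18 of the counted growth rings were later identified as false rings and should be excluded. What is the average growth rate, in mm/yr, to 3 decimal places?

Adjusted count: 725 − 18 + 15 = 722 growth rings.
104.0 mm over 722 years gives 104.0 / 722 ≈ 0.144 mm/yr.

0.144 mm/yr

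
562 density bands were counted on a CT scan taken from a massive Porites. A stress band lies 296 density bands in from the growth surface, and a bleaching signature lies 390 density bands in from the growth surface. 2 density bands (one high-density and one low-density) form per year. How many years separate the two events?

Separation: 390 − 296 = 94 density bands.
Dividing by 2 density bands per year: 94 / 2 = 47 years.

47 years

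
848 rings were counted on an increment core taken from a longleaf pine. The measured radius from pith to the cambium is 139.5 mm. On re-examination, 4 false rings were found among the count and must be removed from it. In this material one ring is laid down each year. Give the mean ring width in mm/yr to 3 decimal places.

0.165 mm/yr

Correcting the raw count gives 848 − 4 = 844 true rings.
Mean rate = 139.5 mm / 844 years ≈ 0.165 mm/yr.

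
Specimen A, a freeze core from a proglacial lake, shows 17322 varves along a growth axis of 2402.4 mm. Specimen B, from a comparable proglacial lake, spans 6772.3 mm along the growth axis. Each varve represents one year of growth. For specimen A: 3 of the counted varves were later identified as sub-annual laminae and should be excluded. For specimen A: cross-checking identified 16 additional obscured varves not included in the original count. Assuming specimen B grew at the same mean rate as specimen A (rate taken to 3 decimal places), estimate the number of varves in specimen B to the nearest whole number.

48722 varves

Specimen A: correcting the raw count gives 17322 − 3 + 16 = 17335 true varves.
A: Extension rate ≈ 2402.4 / 17335 = 0.139 mm/yr.
B spans 6772.3 / 0.139 = 48721.58 years ≈ 48722 varves.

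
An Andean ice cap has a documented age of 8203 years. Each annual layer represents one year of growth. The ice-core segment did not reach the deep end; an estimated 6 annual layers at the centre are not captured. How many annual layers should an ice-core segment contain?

One annual layer per year gives 8203 annual layers over 8203 years.
Subtracting the 6 annual layers not captured gives 8203 − 6 = 8197 annual layers in the record.

8197 annual layers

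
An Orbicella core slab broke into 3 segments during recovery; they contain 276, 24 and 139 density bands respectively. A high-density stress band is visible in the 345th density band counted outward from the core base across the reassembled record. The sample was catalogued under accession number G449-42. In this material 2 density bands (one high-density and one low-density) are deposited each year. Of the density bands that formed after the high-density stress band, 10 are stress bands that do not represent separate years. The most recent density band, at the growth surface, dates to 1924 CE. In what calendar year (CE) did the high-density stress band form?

1882 CE

Total density bands = 276 + 24 + 139 = 439.
Between density band 345 and the growth surface there are 439 − 345 = 94 density bands.
Excluding 10 false density bands: 94 − 10 = 84.
With 2 density bands per year, 84 / 2 = 42 years.
Counting back 42 years from 1924 CE places the high-density stress band in 1924 − 42 = 1882 CE.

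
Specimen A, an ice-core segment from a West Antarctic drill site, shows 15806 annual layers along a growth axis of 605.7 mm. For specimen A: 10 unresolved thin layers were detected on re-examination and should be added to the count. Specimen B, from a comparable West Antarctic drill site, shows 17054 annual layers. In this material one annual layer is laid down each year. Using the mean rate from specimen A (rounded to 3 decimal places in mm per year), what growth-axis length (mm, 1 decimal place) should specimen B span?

Specimen A: adjusted count: 15806 + 10 = 15816 annual layers.
A: Mean rate = 605.7 mm / 15816 years ≈ 0.038 mm/year.
B's length ≈ 0.038 × 17054 = 648.1 mm.

648.1 mm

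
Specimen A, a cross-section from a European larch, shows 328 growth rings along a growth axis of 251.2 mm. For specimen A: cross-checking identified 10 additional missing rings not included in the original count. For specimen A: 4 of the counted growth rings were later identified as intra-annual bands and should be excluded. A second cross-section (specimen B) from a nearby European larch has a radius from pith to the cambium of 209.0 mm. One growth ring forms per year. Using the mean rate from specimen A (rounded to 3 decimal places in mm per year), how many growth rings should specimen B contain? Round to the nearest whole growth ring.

Specimen A: adjusted count: 328 − 4 + 10 = 334 growth rings.
A: Mean rate = 251.2 mm / 334 years ≈ 0.752 mm/yr.
For B, 209.0 / 0.752 = 277.93 years ≈ 278 growth rings.

278 growth rings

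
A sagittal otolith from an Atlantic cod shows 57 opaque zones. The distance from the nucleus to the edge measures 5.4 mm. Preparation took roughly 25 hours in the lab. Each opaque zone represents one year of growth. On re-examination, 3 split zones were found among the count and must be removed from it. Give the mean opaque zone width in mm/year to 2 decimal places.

Correcting the raw count gives 57 − 3 = 54 true opaque zones.
Mean rate = 5.4 mm / 54 years ≈ 0.10 mm/year.

0.10 mm/year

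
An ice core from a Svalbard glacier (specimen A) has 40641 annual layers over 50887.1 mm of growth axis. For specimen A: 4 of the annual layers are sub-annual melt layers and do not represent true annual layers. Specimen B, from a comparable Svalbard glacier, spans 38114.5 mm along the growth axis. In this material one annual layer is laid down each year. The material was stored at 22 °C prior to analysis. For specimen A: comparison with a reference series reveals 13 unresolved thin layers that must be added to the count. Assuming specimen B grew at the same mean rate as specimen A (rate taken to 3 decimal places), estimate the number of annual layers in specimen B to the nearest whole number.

Specimen A: correcting the raw count gives 40641 − 4 + 13 = 40650 true annual layers.
A: Extension rate ≈ 50887.1 / 40650 = 1.252 mm/year.
Specimen B: 38114.5 mm / 1.252 mm per year = 30442.89 years ≈ 30443 annual layers.

30443 annual layers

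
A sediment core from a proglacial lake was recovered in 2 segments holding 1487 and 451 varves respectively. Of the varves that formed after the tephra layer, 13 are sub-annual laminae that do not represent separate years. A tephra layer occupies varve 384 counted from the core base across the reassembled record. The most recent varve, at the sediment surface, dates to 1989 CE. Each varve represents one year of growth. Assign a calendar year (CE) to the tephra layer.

448 CE

Total varves = 1487 + 451 = 1938.
The tephra layer sits at varve 384 from the core base, so 1938 − 384 = 1554 varves formed after it.
Removing the 13 false varves leaves 1554 − 13 = 1541 true varves beyond the tephra layer.
Counting back 1541 years from 1989 CE places the tephra layer in 1989 − 1541 = 448 CE.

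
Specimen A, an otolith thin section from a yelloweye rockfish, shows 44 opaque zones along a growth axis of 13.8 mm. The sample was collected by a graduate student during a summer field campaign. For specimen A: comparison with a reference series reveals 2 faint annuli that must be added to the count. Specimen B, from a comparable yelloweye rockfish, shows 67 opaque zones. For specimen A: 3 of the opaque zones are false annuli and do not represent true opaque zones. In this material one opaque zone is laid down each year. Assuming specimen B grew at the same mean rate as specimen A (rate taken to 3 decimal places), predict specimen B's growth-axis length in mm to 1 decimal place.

21.5 mm

Specimen A: adjusted count: 44 − 3 + 2 = 43 opaque zones.
A: Extension rate ≈ 13.8 / 43 = 0.321 mm/yr.
Length of B = 0.321 × 67 = 21.5 mm.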